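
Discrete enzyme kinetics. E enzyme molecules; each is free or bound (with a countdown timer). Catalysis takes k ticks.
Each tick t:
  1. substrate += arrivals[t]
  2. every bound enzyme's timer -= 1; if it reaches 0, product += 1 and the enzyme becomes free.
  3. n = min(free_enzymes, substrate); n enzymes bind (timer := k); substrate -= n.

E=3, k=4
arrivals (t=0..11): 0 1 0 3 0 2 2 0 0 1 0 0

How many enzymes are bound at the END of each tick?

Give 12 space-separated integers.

Answer: 0 1 1 3 3 3 3 3 3 3 3 3

Derivation:
t=0: arr=0 -> substrate=0 bound=0 product=0
t=1: arr=1 -> substrate=0 bound=1 product=0
t=2: arr=0 -> substrate=0 bound=1 product=0
t=3: arr=3 -> substrate=1 bound=3 product=0
t=4: arr=0 -> substrate=1 bound=3 product=0
t=5: arr=2 -> substrate=2 bound=3 product=1
t=6: arr=2 -> substrate=4 bound=3 product=1
t=7: arr=0 -> substrate=2 bound=3 product=3
t=8: arr=0 -> substrate=2 bound=3 product=3
t=9: arr=1 -> substrate=2 bound=3 product=4
t=10: arr=0 -> substrate=2 bound=3 product=4
t=11: arr=0 -> substrate=0 bound=3 product=6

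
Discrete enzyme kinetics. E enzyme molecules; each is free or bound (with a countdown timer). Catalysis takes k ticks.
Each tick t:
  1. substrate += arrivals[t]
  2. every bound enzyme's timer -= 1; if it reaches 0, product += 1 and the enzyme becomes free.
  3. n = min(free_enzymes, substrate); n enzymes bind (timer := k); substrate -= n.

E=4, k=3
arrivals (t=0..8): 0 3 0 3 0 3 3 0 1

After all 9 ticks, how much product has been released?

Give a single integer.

t=0: arr=0 -> substrate=0 bound=0 product=0
t=1: arr=3 -> substrate=0 bound=3 product=0
t=2: arr=0 -> substrate=0 bound=3 product=0
t=3: arr=3 -> substrate=2 bound=4 product=0
t=4: arr=0 -> substrate=0 bound=3 product=3
t=5: arr=3 -> substrate=2 bound=4 product=3
t=6: arr=3 -> substrate=4 bound=4 product=4
t=7: arr=0 -> substrate=2 bound=4 product=6
t=8: arr=1 -> substrate=2 bound=4 product=7

Answer: 7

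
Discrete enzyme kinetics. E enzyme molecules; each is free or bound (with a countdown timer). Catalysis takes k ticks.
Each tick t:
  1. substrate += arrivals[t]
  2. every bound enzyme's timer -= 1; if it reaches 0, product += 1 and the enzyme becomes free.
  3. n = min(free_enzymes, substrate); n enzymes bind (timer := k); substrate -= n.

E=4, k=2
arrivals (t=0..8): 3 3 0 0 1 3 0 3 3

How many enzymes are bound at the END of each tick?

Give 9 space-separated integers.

t=0: arr=3 -> substrate=0 bound=3 product=0
t=1: arr=3 -> substrate=2 bound=4 product=0
t=2: arr=0 -> substrate=0 bound=3 product=3
t=3: arr=0 -> substrate=0 bound=2 product=4
t=4: arr=1 -> substrate=0 bound=1 product=6
t=5: arr=3 -> substrate=0 bound=4 product=6
t=6: arr=0 -> substrate=0 bound=3 product=7
t=7: arr=3 -> substrate=0 bound=3 product=10
t=8: arr=3 -> substrate=2 bound=4 product=10

Answer: 3 4 3 2 1 4 3 3 4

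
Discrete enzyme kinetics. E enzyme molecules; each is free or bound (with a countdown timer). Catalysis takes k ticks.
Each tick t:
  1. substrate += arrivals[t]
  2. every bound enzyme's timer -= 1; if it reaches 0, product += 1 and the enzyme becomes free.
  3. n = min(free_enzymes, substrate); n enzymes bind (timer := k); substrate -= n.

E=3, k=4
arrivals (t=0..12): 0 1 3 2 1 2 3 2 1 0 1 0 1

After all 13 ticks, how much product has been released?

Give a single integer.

t=0: arr=0 -> substrate=0 bound=0 product=0
t=1: arr=1 -> substrate=0 bound=1 product=0
t=2: arr=3 -> substrate=1 bound=3 product=0
t=3: arr=2 -> substrate=3 bound=3 product=0
t=4: arr=1 -> substrate=4 bound=3 product=0
t=5: arr=2 -> substrate=5 bound=3 product=1
t=6: arr=3 -> substrate=6 bound=3 product=3
t=7: arr=2 -> substrate=8 bound=3 product=3
t=8: arr=1 -> substrate=9 bound=3 product=3
t=9: arr=0 -> substrate=8 bound=3 product=4
t=10: arr=1 -> substrate=7 bound=3 product=6
t=11: arr=0 -> substrate=7 bound=3 product=6
t=12: arr=1 -> substrate=8 bound=3 product=6

Answer: 6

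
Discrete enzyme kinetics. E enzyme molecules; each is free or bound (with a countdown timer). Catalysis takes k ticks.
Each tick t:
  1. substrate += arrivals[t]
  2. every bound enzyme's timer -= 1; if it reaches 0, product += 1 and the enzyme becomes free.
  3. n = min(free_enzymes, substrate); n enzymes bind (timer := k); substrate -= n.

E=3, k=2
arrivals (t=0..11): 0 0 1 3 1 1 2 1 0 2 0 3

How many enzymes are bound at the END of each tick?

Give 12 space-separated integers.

Answer: 0 0 1 3 3 3 3 3 2 2 2 3

Derivation:
t=0: arr=0 -> substrate=0 bound=0 product=0
t=1: arr=0 -> substrate=0 bound=0 product=0
t=2: arr=1 -> substrate=0 bound=1 product=0
t=3: arr=3 -> substrate=1 bound=3 product=0
t=4: arr=1 -> substrate=1 bound=3 product=1
t=5: arr=1 -> substrate=0 bound=3 product=3
t=6: arr=2 -> substrate=1 bound=3 product=4
t=7: arr=1 -> substrate=0 bound=3 product=6
t=8: arr=0 -> substrate=0 bound=2 product=7
t=9: arr=2 -> substrate=0 bound=2 product=9
t=10: arr=0 -> substrate=0 bound=2 product=9
t=11: arr=3 -> substrate=0 bound=3 product=11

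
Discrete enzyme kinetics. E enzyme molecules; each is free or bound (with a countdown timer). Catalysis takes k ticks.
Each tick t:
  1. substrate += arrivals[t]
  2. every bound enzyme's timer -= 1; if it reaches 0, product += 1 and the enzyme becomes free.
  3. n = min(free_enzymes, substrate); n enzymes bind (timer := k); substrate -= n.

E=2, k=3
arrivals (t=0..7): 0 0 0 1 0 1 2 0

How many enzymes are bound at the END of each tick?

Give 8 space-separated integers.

t=0: arr=0 -> substrate=0 bound=0 product=0
t=1: arr=0 -> substrate=0 bound=0 product=0
t=2: arr=0 -> substrate=0 bound=0 product=0
t=3: arr=1 -> substrate=0 bound=1 product=0
t=4: arr=0 -> substrate=0 bound=1 product=0
t=5: arr=1 -> substrate=0 bound=2 product=0
t=6: arr=2 -> substrate=1 bound=2 product=1
t=7: arr=0 -> substrate=1 bound=2 product=1

Answer: 0 0 0 1 1 2 2 2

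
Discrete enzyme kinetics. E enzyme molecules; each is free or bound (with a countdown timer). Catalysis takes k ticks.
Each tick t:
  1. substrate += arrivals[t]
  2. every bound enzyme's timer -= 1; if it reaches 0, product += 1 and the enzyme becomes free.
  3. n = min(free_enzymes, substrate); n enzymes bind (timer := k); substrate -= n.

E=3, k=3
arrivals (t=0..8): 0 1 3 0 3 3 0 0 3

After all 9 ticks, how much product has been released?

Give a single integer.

t=0: arr=0 -> substrate=0 bound=0 product=0
t=1: arr=1 -> substrate=0 bound=1 product=0
t=2: arr=3 -> substrate=1 bound=3 product=0
t=3: arr=0 -> substrate=1 bound=3 product=0
t=4: arr=3 -> substrate=3 bound=3 product=1
t=5: arr=3 -> substrate=4 bound=3 product=3
t=6: arr=0 -> substrate=4 bound=3 product=3
t=7: arr=0 -> substrate=3 bound=3 product=4
t=8: arr=3 -> substrate=4 bound=3 product=6

Answer: 6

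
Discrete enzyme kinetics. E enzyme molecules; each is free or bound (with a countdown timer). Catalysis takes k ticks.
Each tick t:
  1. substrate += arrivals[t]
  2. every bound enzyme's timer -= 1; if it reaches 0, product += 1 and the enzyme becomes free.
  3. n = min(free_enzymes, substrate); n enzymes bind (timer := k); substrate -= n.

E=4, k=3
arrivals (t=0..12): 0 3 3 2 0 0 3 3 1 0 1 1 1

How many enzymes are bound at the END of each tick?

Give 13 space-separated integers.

Answer: 0 3 4 4 4 4 4 4 4 4 4 4 4

Derivation:
t=0: arr=0 -> substrate=0 bound=0 product=0
t=1: arr=3 -> substrate=0 bound=3 product=0
t=2: arr=3 -> substrate=2 bound=4 product=0
t=3: arr=2 -> substrate=4 bound=4 product=0
t=4: arr=0 -> substrate=1 bound=4 product=3
t=5: arr=0 -> substrate=0 bound=4 product=4
t=6: arr=3 -> substrate=3 bound=4 product=4
t=7: arr=3 -> substrate=3 bound=4 product=7
t=8: arr=1 -> substrate=3 bound=4 product=8
t=9: arr=0 -> substrate=3 bound=4 product=8
t=10: arr=1 -> substrate=1 bound=4 product=11
t=11: arr=1 -> substrate=1 bound=4 product=12
t=12: arr=1 -> substrate=2 bound=4 product=12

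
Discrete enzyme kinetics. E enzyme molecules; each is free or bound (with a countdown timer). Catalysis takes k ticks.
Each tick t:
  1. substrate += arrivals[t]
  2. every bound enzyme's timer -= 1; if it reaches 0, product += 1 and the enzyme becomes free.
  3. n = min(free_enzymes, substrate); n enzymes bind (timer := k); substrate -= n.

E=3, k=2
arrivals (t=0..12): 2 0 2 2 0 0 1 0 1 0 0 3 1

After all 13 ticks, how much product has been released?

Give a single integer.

Answer: 8

Derivation:
t=0: arr=2 -> substrate=0 bound=2 product=0
t=1: arr=0 -> substrate=0 bound=2 product=0
t=2: arr=2 -> substrate=0 bound=2 product=2
t=3: arr=2 -> substrate=1 bound=3 product=2
t=4: arr=0 -> substrate=0 bound=2 product=4
t=5: arr=0 -> substrate=0 bound=1 product=5
t=6: arr=1 -> substrate=0 bound=1 product=6
t=7: arr=0 -> substrate=0 bound=1 product=6
t=8: arr=1 -> substrate=0 bound=1 product=7
t=9: arr=0 -> substrate=0 bound=1 product=7
t=10: arr=0 -> substrate=0 bound=0 product=8
t=11: arr=3 -> substrate=0 bound=3 product=8
t=12: arr=1 -> substrate=1 bound=3 product=8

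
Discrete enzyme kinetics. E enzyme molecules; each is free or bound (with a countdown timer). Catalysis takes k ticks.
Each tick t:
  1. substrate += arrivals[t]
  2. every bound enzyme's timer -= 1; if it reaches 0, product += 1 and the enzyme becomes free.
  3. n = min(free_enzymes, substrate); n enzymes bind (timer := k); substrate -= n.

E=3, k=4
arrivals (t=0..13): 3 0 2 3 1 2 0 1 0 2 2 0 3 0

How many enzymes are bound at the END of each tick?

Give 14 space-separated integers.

Answer: 3 3 3 3 3 3 3 3 3 3 3 3 3 3

Derivation:
t=0: arr=3 -> substrate=0 bound=3 product=0
t=1: arr=0 -> substrate=0 bound=3 product=0
t=2: arr=2 -> substrate=2 bound=3 product=0
t=3: arr=3 -> substrate=5 bound=3 product=0
t=4: arr=1 -> substrate=3 bound=3 product=3
t=5: arr=2 -> substrate=5 bound=3 product=3
t=6: arr=0 -> substrate=5 bound=3 product=3
t=7: arr=1 -> substrate=6 bound=3 product=3
t=8: arr=0 -> substrate=3 bound=3 product=6
t=9: arr=2 -> substrate=5 bound=3 product=6
t=10: arr=2 -> substrate=7 bound=3 product=6
t=11: arr=0 -> substrate=7 bound=3 product=6
t=12: arr=3 -> substrate=7 bound=3 product=9
t=13: arr=0 -> substrate=7 bound=3 product=9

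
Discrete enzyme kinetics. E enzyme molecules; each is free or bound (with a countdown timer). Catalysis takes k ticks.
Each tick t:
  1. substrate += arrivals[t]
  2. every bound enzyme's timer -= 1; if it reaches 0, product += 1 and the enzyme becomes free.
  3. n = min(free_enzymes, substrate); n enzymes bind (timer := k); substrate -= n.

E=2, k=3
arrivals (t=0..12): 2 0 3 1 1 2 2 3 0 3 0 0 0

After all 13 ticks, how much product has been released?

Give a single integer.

t=0: arr=2 -> substrate=0 bound=2 product=0
t=1: arr=0 -> substrate=0 bound=2 product=0
t=2: arr=3 -> substrate=3 bound=2 product=0
t=3: arr=1 -> substrate=2 bound=2 product=2
t=4: arr=1 -> substrate=3 bound=2 product=2
t=5: arr=2 -> substrate=5 bound=2 product=2
t=6: arr=2 -> substrate=5 bound=2 product=4
t=7: arr=3 -> substrate=8 bound=2 product=4
t=8: arr=0 -> substrate=8 bound=2 product=4
t=9: arr=3 -> substrate=9 bound=2 product=6
t=10: arr=0 -> substrate=9 bound=2 product=6
t=11: arr=0 -> substrate=9 bound=2 product=6
t=12: arr=0 -> substrate=7 bound=2 product=8

Answer: 8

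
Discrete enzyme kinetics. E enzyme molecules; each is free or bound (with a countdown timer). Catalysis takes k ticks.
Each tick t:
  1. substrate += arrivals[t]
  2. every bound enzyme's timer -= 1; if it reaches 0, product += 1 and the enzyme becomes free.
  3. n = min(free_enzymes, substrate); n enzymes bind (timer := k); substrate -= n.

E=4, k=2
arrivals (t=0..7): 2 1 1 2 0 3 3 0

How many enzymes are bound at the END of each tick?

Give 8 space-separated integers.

Answer: 2 3 2 3 2 3 4 3

Derivation:
t=0: arr=2 -> substrate=0 bound=2 product=0
t=1: arr=1 -> substrate=0 bound=3 product=0
t=2: arr=1 -> substrate=0 bound=2 product=2
t=3: arr=2 -> substrate=0 bound=3 product=3
t=4: arr=0 -> substrate=0 bound=2 product=4
t=5: arr=3 -> substrate=0 bound=3 product=6
t=6: arr=3 -> substrate=2 bound=4 product=6
t=7: arr=0 -> substrate=0 bound=3 product=9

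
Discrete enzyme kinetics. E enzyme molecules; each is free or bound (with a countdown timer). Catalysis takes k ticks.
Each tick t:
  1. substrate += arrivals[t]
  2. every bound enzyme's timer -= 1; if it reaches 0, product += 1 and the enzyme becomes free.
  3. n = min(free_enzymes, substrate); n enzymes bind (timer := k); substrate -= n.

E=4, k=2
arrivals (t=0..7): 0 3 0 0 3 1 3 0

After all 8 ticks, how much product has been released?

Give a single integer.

t=0: arr=0 -> substrate=0 bound=0 product=0
t=1: arr=3 -> substrate=0 bound=3 product=0
t=2: arr=0 -> substrate=0 bound=3 product=0
t=3: arr=0 -> substrate=0 bound=0 product=3
t=4: arr=3 -> substrate=0 bound=3 product=3
t=5: arr=1 -> substrate=0 bound=4 product=3
t=6: arr=3 -> substrate=0 bound=4 product=6
t=7: arr=0 -> substrate=0 bound=3 product=7

Answer: 7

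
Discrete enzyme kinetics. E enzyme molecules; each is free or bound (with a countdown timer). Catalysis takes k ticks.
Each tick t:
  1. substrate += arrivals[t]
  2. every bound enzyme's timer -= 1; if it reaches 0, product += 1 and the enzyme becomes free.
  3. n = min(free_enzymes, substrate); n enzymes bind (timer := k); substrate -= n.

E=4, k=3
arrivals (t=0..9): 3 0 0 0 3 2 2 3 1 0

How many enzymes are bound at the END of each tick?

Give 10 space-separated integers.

Answer: 3 3 3 0 3 4 4 4 4 4

Derivation:
t=0: arr=3 -> substrate=0 bound=3 product=0
t=1: arr=0 -> substrate=0 bound=3 product=0
t=2: arr=0 -> substrate=0 bound=3 product=0
t=3: arr=0 -> substrate=0 bound=0 product=3
t=4: arr=3 -> substrate=0 bound=3 product=3
t=5: arr=2 -> substrate=1 bound=4 product=3
t=6: arr=2 -> substrate=3 bound=4 product=3
t=7: arr=3 -> substrate=3 bound=4 product=6
t=8: arr=1 -> substrate=3 bound=4 product=7
t=9: arr=0 -> substrate=3 bound=4 product=7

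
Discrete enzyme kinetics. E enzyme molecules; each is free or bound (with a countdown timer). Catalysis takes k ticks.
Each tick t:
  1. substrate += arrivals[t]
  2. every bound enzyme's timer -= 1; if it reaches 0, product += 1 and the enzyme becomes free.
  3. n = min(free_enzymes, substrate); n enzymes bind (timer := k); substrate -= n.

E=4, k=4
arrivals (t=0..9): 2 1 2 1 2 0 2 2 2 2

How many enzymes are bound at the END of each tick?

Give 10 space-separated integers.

Answer: 2 3 4 4 4 4 4 4 4 4

Derivation:
t=0: arr=2 -> substrate=0 bound=2 product=0
t=1: arr=1 -> substrate=0 bound=3 product=0
t=2: arr=2 -> substrate=1 bound=4 product=0
t=3: arr=1 -> substrate=2 bound=4 product=0
t=4: arr=2 -> substrate=2 bound=4 product=2
t=5: arr=0 -> substrate=1 bound=4 product=3
t=6: arr=2 -> substrate=2 bound=4 product=4
t=7: arr=2 -> substrate=4 bound=4 product=4
t=8: arr=2 -> substrate=4 bound=4 product=6
t=9: arr=2 -> substrate=5 bound=4 product=7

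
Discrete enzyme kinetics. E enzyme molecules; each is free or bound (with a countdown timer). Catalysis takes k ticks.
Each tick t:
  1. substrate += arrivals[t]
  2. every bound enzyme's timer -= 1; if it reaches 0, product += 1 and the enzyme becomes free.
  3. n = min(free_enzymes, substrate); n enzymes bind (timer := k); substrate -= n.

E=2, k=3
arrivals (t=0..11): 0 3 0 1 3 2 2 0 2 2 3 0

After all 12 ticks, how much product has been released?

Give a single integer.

Answer: 6

Derivation:
t=0: arr=0 -> substrate=0 bound=0 product=0
t=1: arr=3 -> substrate=1 bound=2 product=0
t=2: arr=0 -> substrate=1 bound=2 product=0
t=3: arr=1 -> substrate=2 bound=2 product=0
t=4: arr=3 -> substrate=3 bound=2 product=2
t=5: arr=2 -> substrate=5 bound=2 product=2
t=6: arr=2 -> substrate=7 bound=2 product=2
t=7: arr=0 -> substrate=5 bound=2 product=4
t=8: arr=2 -> substrate=7 bound=2 product=4
t=9: arr=2 -> substrate=9 bound=2 product=4
t=10: arr=3 -> substrate=10 bound=2 product=6
t=11: arr=0 -> substrate=10 bound=2 product=6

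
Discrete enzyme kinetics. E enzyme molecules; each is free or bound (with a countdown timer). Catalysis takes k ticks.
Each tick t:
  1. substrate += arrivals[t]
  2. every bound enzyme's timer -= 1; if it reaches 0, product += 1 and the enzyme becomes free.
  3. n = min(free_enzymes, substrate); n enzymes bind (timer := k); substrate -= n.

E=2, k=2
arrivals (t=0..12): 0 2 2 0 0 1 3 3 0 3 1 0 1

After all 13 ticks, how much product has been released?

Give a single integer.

Answer: 10

Derivation:
t=0: arr=0 -> substrate=0 bound=0 product=0
t=1: arr=2 -> substrate=0 bound=2 product=0
t=2: arr=2 -> substrate=2 bound=2 product=0
t=3: arr=0 -> substrate=0 bound=2 product=2
t=4: arr=0 -> substrate=0 bound=2 product=2
t=5: arr=1 -> substrate=0 bound=1 product=4
t=6: arr=3 -> substrate=2 bound=2 product=4
t=7: arr=3 -> substrate=4 bound=2 product=5
t=8: arr=0 -> substrate=3 bound=2 product=6
t=9: arr=3 -> substrate=5 bound=2 product=7
t=10: arr=1 -> substrate=5 bound=2 product=8
t=11: arr=0 -> substrate=4 bound=2 product=9
t=12: arr=1 -> substrate=4 bound=2 product=10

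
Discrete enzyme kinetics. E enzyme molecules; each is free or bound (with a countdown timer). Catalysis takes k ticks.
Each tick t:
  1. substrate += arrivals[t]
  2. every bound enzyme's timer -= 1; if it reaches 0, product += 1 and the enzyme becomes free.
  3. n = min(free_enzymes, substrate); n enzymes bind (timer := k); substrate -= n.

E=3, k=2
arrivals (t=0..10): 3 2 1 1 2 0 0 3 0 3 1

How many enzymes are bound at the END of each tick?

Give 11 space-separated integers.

t=0: arr=3 -> substrate=0 bound=3 product=0
t=1: arr=2 -> substrate=2 bound=3 product=0
t=2: arr=1 -> substrate=0 bound=3 product=3
t=3: arr=1 -> substrate=1 bound=3 product=3
t=4: arr=2 -> substrate=0 bound=3 product=6
t=5: arr=0 -> substrate=0 bound=3 product=6
t=6: arr=0 -> substrate=0 bound=0 product=9
t=7: arr=3 -> substrate=0 bound=3 product=9
t=8: arr=0 -> substrate=0 bound=3 product=9
t=9: arr=3 -> substrate=0 bound=3 product=12
t=10: arr=1 -> substrate=1 bound=3 product=12

Answer: 3 3 3 3 3 3 0 3 3 3 3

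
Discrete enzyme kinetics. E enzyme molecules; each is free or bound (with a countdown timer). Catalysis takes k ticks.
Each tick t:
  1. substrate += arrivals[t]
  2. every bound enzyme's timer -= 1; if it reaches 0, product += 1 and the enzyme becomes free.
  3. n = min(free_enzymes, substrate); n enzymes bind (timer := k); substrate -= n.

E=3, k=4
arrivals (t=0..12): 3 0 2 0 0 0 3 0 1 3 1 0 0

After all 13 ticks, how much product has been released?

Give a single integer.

t=0: arr=3 -> substrate=0 bound=3 product=0
t=1: arr=0 -> substrate=0 bound=3 product=0
t=2: arr=2 -> substrate=2 bound=3 product=0
t=3: arr=0 -> substrate=2 bound=3 product=0
t=4: arr=0 -> substrate=0 bound=2 product=3
t=5: arr=0 -> substrate=0 bound=2 product=3
t=6: arr=3 -> substrate=2 bound=3 product=3
t=7: arr=0 -> substrate=2 bound=3 product=3
t=8: arr=1 -> substrate=1 bound=3 product=5
t=9: arr=3 -> substrate=4 bound=3 product=5
t=10: arr=1 -> substrate=4 bound=3 product=6
t=11: arr=0 -> substrate=4 bound=3 product=6
t=12: arr=0 -> substrate=2 bound=3 product=8

Answer: 8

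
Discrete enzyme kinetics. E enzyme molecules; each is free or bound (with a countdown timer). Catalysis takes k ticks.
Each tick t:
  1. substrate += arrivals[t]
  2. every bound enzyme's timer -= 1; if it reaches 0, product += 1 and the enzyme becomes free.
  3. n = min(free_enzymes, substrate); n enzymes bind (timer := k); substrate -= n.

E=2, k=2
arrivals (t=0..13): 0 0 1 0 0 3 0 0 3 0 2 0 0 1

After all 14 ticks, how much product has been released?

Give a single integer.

Answer: 8

Derivation:
t=0: arr=0 -> substrate=0 bound=0 product=0
t=1: arr=0 -> substrate=0 bound=0 product=0
t=2: arr=1 -> substrate=0 bound=1 product=0
t=3: arr=0 -> substrate=0 bound=1 product=0
t=4: arr=0 -> substrate=0 bound=0 product=1
t=5: arr=3 -> substrate=1 bound=2 product=1
t=6: arr=0 -> substrate=1 bound=2 product=1
t=7: arr=0 -> substrate=0 bound=1 product=3
t=8: arr=3 -> substrate=2 bound=2 product=3
t=9: arr=0 -> substrate=1 bound=2 product=4
t=10: arr=2 -> substrate=2 bound=2 product=5
t=11: arr=0 -> substrate=1 bound=2 product=6
t=12: arr=0 -> substrate=0 bound=2 product=7
t=13: arr=1 -> substrate=0 bound=2 product=8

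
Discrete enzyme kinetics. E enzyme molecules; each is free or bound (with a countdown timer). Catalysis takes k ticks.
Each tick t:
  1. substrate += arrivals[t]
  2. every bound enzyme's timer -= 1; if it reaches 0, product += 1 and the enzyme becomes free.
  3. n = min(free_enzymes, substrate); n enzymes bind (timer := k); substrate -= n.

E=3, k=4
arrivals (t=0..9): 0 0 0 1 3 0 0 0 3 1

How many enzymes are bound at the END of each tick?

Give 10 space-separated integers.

t=0: arr=0 -> substrate=0 bound=0 product=0
t=1: arr=0 -> substrate=0 bound=0 product=0
t=2: arr=0 -> substrate=0 bound=0 product=0
t=3: arr=1 -> substrate=0 bound=1 product=0
t=4: arr=3 -> substrate=1 bound=3 product=0
t=5: arr=0 -> substrate=1 bound=3 product=0
t=6: arr=0 -> substrate=1 bound=3 product=0
t=7: arr=0 -> substrate=0 bound=3 product=1
t=8: arr=3 -> substrate=1 bound=3 product=3
t=9: arr=1 -> substrate=2 bound=3 product=3

Answer: 0 0 0 1 3 3 3 3 3 3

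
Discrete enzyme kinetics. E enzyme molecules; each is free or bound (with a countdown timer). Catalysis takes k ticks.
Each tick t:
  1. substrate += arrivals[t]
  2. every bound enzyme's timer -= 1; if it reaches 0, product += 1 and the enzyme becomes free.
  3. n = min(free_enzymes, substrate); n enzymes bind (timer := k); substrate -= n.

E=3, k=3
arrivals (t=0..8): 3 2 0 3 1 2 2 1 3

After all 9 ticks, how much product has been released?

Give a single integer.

t=0: arr=3 -> substrate=0 bound=3 product=0
t=1: arr=2 -> substrate=2 bound=3 product=0
t=2: arr=0 -> substrate=2 bound=3 product=0
t=3: arr=3 -> substrate=2 bound=3 product=3
t=4: arr=1 -> substrate=3 bound=3 product=3
t=5: arr=2 -> substrate=5 bound=3 product=3
t=6: arr=2 -> substrate=4 bound=3 product=6
t=7: arr=1 -> substrate=5 bound=3 product=6
t=8: arr=3 -> substrate=8 bound=3 product=6

Answer: 6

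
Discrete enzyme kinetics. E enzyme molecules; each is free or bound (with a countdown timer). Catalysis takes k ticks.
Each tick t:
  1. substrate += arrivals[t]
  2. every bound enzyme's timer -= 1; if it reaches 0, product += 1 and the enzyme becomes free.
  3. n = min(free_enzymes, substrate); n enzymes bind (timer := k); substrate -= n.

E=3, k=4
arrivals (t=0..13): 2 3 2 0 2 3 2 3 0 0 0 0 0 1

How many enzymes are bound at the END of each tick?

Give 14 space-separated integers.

Answer: 2 3 3 3 3 3 3 3 3 3 3 3 3 3

Derivation:
t=0: arr=2 -> substrate=0 bound=2 product=0
t=1: arr=3 -> substrate=2 bound=3 product=0
t=2: arr=2 -> substrate=4 bound=3 product=0
t=3: arr=0 -> substrate=4 bound=3 product=0
t=4: arr=2 -> substrate=4 bound=3 product=2
t=5: arr=3 -> substrate=6 bound=3 product=3
t=6: arr=2 -> substrate=8 bound=3 product=3
t=7: arr=3 -> substrate=11 bound=3 product=3
t=8: arr=0 -> substrate=9 bound=3 product=5
t=9: arr=0 -> substrate=8 bound=3 product=6
t=10: arr=0 -> substrate=8 bound=3 product=6
t=11: arr=0 -> substrate=8 bound=3 product=6
t=12: arr=0 -> substrate=6 bound=3 product=8
t=13: arr=1 -> substrate=6 bound=3 product=9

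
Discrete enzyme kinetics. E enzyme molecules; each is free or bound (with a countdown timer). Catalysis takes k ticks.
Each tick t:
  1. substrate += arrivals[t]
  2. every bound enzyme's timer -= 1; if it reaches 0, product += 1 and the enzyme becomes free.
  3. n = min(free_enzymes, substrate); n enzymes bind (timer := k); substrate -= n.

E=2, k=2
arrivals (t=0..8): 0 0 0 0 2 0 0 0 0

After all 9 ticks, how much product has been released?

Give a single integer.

Answer: 2

Derivation:
t=0: arr=0 -> substrate=0 bound=0 product=0
t=1: arr=0 -> substrate=0 bound=0 product=0
t=2: arr=0 -> substrate=0 bound=0 product=0
t=3: arr=0 -> substrate=0 bound=0 product=0
t=4: arr=2 -> substrate=0 bound=2 product=0
t=5: arr=0 -> substrate=0 bound=2 product=0
t=6: arr=0 -> substrate=0 bound=0 product=2
t=7: arr=0 -> substrate=0 bound=0 product=2
t=8: arr=0 -> substrate=0 bound=0 product=2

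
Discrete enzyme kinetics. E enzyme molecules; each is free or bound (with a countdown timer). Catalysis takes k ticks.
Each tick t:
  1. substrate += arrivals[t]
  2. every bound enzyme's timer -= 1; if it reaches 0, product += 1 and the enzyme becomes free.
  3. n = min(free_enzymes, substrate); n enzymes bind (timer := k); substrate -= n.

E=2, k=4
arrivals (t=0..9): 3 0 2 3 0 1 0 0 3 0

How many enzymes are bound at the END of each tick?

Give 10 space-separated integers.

t=0: arr=3 -> substrate=1 bound=2 product=0
t=1: arr=0 -> substrate=1 bound=2 product=0
t=2: arr=2 -> substrate=3 bound=2 product=0
t=3: arr=3 -> substrate=6 bound=2 product=0
t=4: arr=0 -> substrate=4 bound=2 product=2
t=5: arr=1 -> substrate=5 bound=2 product=2
t=6: arr=0 -> substrate=5 bound=2 product=2
t=7: arr=0 -> substrate=5 bound=2 product=2
t=8: arr=3 -> substrate=6 bound=2 product=4
t=9: arr=0 -> substrate=6 bound=2 product=4

Answer: 2 2 2 2 2 2 2 2 2 2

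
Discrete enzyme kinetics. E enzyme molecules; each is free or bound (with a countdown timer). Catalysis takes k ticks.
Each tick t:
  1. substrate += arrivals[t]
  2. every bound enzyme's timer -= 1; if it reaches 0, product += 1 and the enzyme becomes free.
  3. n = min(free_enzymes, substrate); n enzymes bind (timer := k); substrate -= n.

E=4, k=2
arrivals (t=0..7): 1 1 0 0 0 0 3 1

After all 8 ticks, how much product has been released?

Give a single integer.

Answer: 2

Derivation:
t=0: arr=1 -> substrate=0 bound=1 product=0
t=1: arr=1 -> substrate=0 bound=2 product=0
t=2: arr=0 -> substrate=0 bound=1 product=1
t=3: arr=0 -> substrate=0 bound=0 product=2
t=4: arr=0 -> substrate=0 bound=0 product=2
t=5: arr=0 -> substrate=0 bound=0 product=2
t=6: arr=3 -> substrate=0 bound=3 product=2
t=7: arr=1 -> substrate=0 bound=4 product=2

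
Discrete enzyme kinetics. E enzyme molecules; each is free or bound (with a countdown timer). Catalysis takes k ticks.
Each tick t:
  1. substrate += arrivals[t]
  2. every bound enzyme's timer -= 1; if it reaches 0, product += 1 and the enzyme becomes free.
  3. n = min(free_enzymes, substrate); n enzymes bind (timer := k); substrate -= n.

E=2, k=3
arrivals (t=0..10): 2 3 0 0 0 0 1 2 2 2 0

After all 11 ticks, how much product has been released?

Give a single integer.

Answer: 6

Derivation:
t=0: arr=2 -> substrate=0 bound=2 product=0
t=1: arr=3 -> substrate=3 bound=2 product=0
t=2: arr=0 -> substrate=3 bound=2 product=0
t=3: arr=0 -> substrate=1 bound=2 product=2
t=4: arr=0 -> substrate=1 bound=2 product=2
t=5: arr=0 -> substrate=1 bound=2 product=2
t=6: arr=1 -> substrate=0 bound=2 product=4
t=7: arr=2 -> substrate=2 bound=2 product=4
t=8: arr=2 -> substrate=4 bound=2 product=4
t=9: arr=2 -> substrate=4 bound=2 product=6
t=10: arr=0 -> substrate=4 bound=2 product=6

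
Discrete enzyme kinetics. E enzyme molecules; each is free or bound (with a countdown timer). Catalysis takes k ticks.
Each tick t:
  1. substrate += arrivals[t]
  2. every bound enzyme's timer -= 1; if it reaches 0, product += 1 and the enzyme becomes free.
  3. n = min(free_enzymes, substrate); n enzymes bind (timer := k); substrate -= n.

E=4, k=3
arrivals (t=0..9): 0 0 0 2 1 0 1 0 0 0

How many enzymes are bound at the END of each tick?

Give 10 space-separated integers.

Answer: 0 0 0 2 3 3 2 1 1 0

Derivation:
t=0: arr=0 -> substrate=0 bound=0 product=0
t=1: arr=0 -> substrate=0 bound=0 product=0
t=2: arr=0 -> substrate=0 bound=0 product=0
t=3: arr=2 -> substrate=0 bound=2 product=0
t=4: arr=1 -> substrate=0 bound=3 product=0
t=5: arr=0 -> substrate=0 bound=3 product=0
t=6: arr=1 -> substrate=0 bound=2 product=2
t=7: arr=0 -> substrate=0 bound=1 product=3
t=8: arr=0 -> substrate=0 bound=1 product=3
t=9: arr=0 -> substrate=0 bound=0 product=4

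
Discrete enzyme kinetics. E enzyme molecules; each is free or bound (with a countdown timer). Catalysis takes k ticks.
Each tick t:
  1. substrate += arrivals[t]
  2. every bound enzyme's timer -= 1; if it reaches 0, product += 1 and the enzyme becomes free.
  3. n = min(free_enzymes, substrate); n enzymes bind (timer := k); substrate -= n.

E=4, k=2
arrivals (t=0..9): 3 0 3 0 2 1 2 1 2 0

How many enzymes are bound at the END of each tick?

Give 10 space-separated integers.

Answer: 3 3 3 3 2 3 3 3 3 2

Derivation:
t=0: arr=3 -> substrate=0 bound=3 product=0
t=1: arr=0 -> substrate=0 bound=3 product=0
t=2: arr=3 -> substrate=0 bound=3 product=3
t=3: arr=0 -> substrate=0 bound=3 product=3
t=4: arr=2 -> substrate=0 bound=2 product=6
t=5: arr=1 -> substrate=0 bound=3 product=6
t=6: arr=2 -> substrate=0 bound=3 product=8
t=7: arr=1 -> substrate=0 bound=3 product=9
t=8: arr=2 -> substrate=0 bound=3 product=11
t=9: arr=0 -> substrate=0 bound=2 product=12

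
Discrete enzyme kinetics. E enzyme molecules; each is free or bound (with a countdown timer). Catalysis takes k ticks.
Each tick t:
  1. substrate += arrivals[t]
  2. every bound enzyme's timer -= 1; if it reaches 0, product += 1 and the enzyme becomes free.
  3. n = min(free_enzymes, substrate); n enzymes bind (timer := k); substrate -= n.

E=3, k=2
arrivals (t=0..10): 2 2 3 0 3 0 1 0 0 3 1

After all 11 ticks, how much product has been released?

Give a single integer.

t=0: arr=2 -> substrate=0 bound=2 product=0
t=1: arr=2 -> substrate=1 bound=3 product=0
t=2: arr=3 -> substrate=2 bound=3 product=2
t=3: arr=0 -> substrate=1 bound=3 product=3
t=4: arr=3 -> substrate=2 bound=3 product=5
t=5: arr=0 -> substrate=1 bound=3 product=6
t=6: arr=1 -> substrate=0 bound=3 product=8
t=7: arr=0 -> substrate=0 bound=2 product=9
t=8: arr=0 -> substrate=0 bound=0 product=11
t=9: arr=3 -> substrate=0 bound=3 product=11
t=10: arr=1 -> substrate=1 bound=3 product=11

Answer: 11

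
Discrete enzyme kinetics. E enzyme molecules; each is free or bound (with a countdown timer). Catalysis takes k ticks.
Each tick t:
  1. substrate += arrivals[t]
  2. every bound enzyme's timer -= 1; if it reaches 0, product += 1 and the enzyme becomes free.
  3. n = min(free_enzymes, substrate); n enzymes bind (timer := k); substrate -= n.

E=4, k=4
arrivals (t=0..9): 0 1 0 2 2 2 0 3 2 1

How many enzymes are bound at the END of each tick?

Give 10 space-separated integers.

t=0: arr=0 -> substrate=0 bound=0 product=0
t=1: arr=1 -> substrate=0 bound=1 product=0
t=2: arr=0 -> substrate=0 bound=1 product=0
t=3: arr=2 -> substrate=0 bound=3 product=0
t=4: arr=2 -> substrate=1 bound=4 product=0
t=5: arr=2 -> substrate=2 bound=4 product=1
t=6: arr=0 -> substrate=2 bound=4 product=1
t=7: arr=3 -> substrate=3 bound=4 product=3
t=8: arr=2 -> substrate=4 bound=4 product=4
t=9: arr=1 -> substrate=4 bound=4 product=5

Answer: 0 1 1 3 4 4 4 4 4 4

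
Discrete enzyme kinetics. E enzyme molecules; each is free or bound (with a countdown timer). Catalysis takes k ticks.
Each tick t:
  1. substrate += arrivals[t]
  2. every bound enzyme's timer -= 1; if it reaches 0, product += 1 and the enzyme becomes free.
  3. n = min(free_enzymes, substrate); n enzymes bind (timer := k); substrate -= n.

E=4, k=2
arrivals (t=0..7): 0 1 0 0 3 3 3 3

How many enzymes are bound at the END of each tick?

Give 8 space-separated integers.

t=0: arr=0 -> substrate=0 bound=0 product=0
t=1: arr=1 -> substrate=0 bound=1 product=0
t=2: arr=0 -> substrate=0 bound=1 product=0
t=3: arr=0 -> substrate=0 bound=0 product=1
t=4: arr=3 -> substrate=0 bound=3 product=1
t=5: arr=3 -> substrate=2 bound=4 product=1
t=6: arr=3 -> substrate=2 bound=4 product=4
t=7: arr=3 -> substrate=4 bound=4 product=5

Answer: 0 1 1 0 3 4 4 4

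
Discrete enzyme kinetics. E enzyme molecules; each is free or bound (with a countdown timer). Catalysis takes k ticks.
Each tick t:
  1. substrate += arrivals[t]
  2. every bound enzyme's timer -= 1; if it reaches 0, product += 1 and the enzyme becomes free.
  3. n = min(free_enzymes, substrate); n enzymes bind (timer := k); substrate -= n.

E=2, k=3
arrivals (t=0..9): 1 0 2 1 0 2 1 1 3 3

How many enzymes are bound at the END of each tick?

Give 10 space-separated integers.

Answer: 1 1 2 2 2 2 2 2 2 2

Derivation:
t=0: arr=1 -> substrate=0 bound=1 product=0
t=1: arr=0 -> substrate=0 bound=1 product=0
t=2: arr=2 -> substrate=1 bound=2 product=0
t=3: arr=1 -> substrate=1 bound=2 product=1
t=4: arr=0 -> substrate=1 bound=2 product=1
t=5: arr=2 -> substrate=2 bound=2 product=2
t=6: arr=1 -> substrate=2 bound=2 product=3
t=7: arr=1 -> substrate=3 bound=2 product=3
t=8: arr=3 -> substrate=5 bound=2 product=4
t=9: arr=3 -> substrate=7 bound=2 product=5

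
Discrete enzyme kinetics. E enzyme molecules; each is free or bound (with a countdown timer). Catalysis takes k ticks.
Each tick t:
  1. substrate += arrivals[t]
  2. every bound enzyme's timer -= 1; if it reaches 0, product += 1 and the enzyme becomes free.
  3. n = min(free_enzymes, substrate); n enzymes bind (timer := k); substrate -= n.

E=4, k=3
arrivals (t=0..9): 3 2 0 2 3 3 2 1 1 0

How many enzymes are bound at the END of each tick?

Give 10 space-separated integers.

Answer: 3 4 4 4 4 4 4 4 4 4

Derivation:
t=0: arr=3 -> substrate=0 bound=3 product=0
t=1: arr=2 -> substrate=1 bound=4 product=0
t=2: arr=0 -> substrate=1 bound=4 product=0
t=3: arr=2 -> substrate=0 bound=4 product=3
t=4: arr=3 -> substrate=2 bound=4 product=4
t=5: arr=3 -> substrate=5 bound=4 product=4
t=6: arr=2 -> substrate=4 bound=4 product=7
t=7: arr=1 -> substrate=4 bound=4 product=8
t=8: arr=1 -> substrate=5 bound=4 product=8
t=9: arr=0 -> substrate=2 bound=4 product=11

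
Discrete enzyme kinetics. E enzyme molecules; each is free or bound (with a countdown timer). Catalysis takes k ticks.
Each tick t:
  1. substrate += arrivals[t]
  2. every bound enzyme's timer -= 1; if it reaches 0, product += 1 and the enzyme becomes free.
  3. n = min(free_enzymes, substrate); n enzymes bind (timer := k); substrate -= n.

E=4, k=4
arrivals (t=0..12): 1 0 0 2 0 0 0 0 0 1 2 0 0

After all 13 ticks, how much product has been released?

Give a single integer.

t=0: arr=1 -> substrate=0 bound=1 product=0
t=1: arr=0 -> substrate=0 bound=1 product=0
t=2: arr=0 -> substrate=0 bound=1 product=0
t=3: arr=2 -> substrate=0 bound=3 product=0
t=4: arr=0 -> substrate=0 bound=2 product=1
t=5: arr=0 -> substrate=0 bound=2 product=1
t=6: arr=0 -> substrate=0 bound=2 product=1
t=7: arr=0 -> substrate=0 bound=0 product=3
t=8: arr=0 -> substrate=0 bound=0 product=3
t=9: arr=1 -> substrate=0 bound=1 product=3
t=10: arr=2 -> substrate=0 bound=3 product=3
t=11: arr=0 -> substrate=0 bound=3 product=3
t=12: arr=0 -> substrate=0 bound=3 product=3

Answer: 3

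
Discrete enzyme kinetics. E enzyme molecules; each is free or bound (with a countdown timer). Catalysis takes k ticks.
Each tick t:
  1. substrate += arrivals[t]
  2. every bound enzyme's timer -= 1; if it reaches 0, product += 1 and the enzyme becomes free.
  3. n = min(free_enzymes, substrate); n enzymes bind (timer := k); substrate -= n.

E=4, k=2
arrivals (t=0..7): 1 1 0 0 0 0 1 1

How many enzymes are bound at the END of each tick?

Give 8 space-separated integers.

t=0: arr=1 -> substrate=0 bound=1 product=0
t=1: arr=1 -> substrate=0 bound=2 product=0
t=2: arr=0 -> substrate=0 bound=1 product=1
t=3: arr=0 -> substrate=0 bound=0 product=2
t=4: arr=0 -> substrate=0 bound=0 product=2
t=5: arr=0 -> substrate=0 bound=0 product=2
t=6: arr=1 -> substrate=0 bound=1 product=2
t=7: arr=1 -> substrate=0 bound=2 product=2

Answer: 1 2 1 0 0 0 1 2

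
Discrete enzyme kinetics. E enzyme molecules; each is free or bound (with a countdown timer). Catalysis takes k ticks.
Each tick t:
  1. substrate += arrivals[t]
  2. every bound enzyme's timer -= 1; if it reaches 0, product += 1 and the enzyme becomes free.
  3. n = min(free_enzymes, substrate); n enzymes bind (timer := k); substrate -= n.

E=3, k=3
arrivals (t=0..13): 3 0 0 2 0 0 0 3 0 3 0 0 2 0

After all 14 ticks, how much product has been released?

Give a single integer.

t=0: arr=3 -> substrate=0 bound=3 product=0
t=1: arr=0 -> substrate=0 bound=3 product=0
t=2: arr=0 -> substrate=0 bound=3 product=0
t=3: arr=2 -> substrate=0 bound=2 product=3
t=4: arr=0 -> substrate=0 bound=2 product=3
t=5: arr=0 -> substrate=0 bound=2 product=3
t=6: arr=0 -> substrate=0 bound=0 product=5
t=7: arr=3 -> substrate=0 bound=3 product=5
t=8: arr=0 -> substrate=0 bound=3 product=5
t=9: arr=3 -> substrate=3 bound=3 product=5
t=10: arr=0 -> substrate=0 bound=3 product=8
t=11: arr=0 -> substrate=0 bound=3 product=8
t=12: arr=2 -> substrate=2 bound=3 product=8
t=13: arr=0 -> substrate=0 bound=2 product=11

Answer: 11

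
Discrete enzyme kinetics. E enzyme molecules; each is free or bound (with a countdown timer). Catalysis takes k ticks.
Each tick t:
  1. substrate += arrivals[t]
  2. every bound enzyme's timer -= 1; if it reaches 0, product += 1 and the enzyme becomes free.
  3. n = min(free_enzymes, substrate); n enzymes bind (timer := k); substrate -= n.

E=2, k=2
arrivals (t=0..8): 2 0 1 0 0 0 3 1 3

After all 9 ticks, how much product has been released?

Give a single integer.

t=0: arr=2 -> substrate=0 bound=2 product=0
t=1: arr=0 -> substrate=0 bound=2 product=0
t=2: arr=1 -> substrate=0 bound=1 product=2
t=3: arr=0 -> substrate=0 bound=1 product=2
t=4: arr=0 -> substrate=0 bound=0 product=3
t=5: arr=0 -> substrate=0 bound=0 product=3
t=6: arr=3 -> substrate=1 bound=2 product=3
t=7: arr=1 -> substrate=2 bound=2 product=3
t=8: arr=3 -> substrate=3 bound=2 product=5

Answer: 5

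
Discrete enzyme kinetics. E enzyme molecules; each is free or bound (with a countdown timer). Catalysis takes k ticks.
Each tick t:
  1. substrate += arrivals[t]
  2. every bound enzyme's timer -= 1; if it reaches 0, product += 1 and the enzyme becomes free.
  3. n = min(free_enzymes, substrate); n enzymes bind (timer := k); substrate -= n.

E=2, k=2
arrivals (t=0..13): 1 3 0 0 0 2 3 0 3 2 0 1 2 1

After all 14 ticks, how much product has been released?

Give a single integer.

t=0: arr=1 -> substrate=0 bound=1 product=0
t=1: arr=3 -> substrate=2 bound=2 product=0
t=2: arr=0 -> substrate=1 bound=2 product=1
t=3: arr=0 -> substrate=0 bound=2 product=2
t=4: arr=0 -> substrate=0 bound=1 product=3
t=5: arr=2 -> substrate=0 bound=2 product=4
t=6: arr=3 -> substrate=3 bound=2 product=4
t=7: arr=0 -> substrate=1 bound=2 product=6
t=8: arr=3 -> substrate=4 bound=2 product=6
t=9: arr=2 -> substrate=4 bound=2 product=8
t=10: arr=0 -> substrate=4 bound=2 product=8
t=11: arr=1 -> substrate=3 bound=2 product=10
t=12: arr=2 -> substrate=5 bound=2 product=10
t=13: arr=1 -> substrate=4 bound=2 product=12

Answer: 12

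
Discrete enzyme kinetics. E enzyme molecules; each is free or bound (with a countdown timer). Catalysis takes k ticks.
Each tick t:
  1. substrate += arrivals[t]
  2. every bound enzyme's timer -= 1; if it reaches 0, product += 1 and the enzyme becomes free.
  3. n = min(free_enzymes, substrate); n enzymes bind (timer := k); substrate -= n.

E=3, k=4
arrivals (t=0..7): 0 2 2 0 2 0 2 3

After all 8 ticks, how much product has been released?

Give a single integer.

t=0: arr=0 -> substrate=0 bound=0 product=0
t=1: arr=2 -> substrate=0 bound=2 product=0
t=2: arr=2 -> substrate=1 bound=3 product=0
t=3: arr=0 -> substrate=1 bound=3 product=0
t=4: arr=2 -> substrate=3 bound=3 product=0
t=5: arr=0 -> substrate=1 bound=3 product=2
t=6: arr=2 -> substrate=2 bound=3 product=3
t=7: arr=3 -> substrate=5 bound=3 product=3

Answer: 3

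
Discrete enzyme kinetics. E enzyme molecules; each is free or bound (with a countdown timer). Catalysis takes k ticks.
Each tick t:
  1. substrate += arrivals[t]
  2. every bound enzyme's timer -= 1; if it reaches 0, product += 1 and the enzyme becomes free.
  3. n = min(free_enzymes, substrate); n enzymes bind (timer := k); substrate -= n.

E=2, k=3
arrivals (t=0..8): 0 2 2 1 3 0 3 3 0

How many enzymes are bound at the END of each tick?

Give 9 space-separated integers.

Answer: 0 2 2 2 2 2 2 2 2

Derivation:
t=0: arr=0 -> substrate=0 bound=0 product=0
t=1: arr=2 -> substrate=0 bound=2 product=0
t=2: arr=2 -> substrate=2 bound=2 product=0
t=3: arr=1 -> substrate=3 bound=2 product=0
t=4: arr=3 -> substrate=4 bound=2 product=2
t=5: arr=0 -> substrate=4 bound=2 product=2
t=6: arr=3 -> substrate=7 bound=2 product=2
t=7: arr=3 -> substrate=8 bound=2 product=4
t=8: arr=0 -> substrate=8 bound=2 product=4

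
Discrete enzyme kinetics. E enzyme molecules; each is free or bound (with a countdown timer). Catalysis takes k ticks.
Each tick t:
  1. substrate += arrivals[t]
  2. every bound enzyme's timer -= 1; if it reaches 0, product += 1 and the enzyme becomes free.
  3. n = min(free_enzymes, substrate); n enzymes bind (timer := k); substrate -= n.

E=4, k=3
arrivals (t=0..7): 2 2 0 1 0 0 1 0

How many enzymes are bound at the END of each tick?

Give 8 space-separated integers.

Answer: 2 4 4 3 1 1 1 1

Derivation:
t=0: arr=2 -> substrate=0 bound=2 product=0
t=1: arr=2 -> substrate=0 bound=4 product=0
t=2: arr=0 -> substrate=0 bound=4 product=0
t=3: arr=1 -> substrate=0 bound=3 product=2
t=4: arr=0 -> substrate=0 bound=1 product=4
t=5: arr=0 -> substrate=0 bound=1 product=4
t=6: arr=1 -> substrate=0 bound=1 product=5
t=7: arr=0 -> substrate=0 bound=1 product=5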